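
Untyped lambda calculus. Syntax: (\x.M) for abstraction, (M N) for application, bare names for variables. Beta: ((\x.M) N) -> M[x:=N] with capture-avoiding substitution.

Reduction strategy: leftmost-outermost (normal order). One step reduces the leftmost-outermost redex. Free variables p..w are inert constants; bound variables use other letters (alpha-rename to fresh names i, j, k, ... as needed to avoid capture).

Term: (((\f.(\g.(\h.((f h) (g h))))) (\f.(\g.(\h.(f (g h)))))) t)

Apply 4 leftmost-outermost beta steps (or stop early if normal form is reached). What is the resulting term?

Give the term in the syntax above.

Answer: (\h.(\i.(h ((t h) i))))

Derivation:
Step 0: (((\f.(\g.(\h.((f h) (g h))))) (\f.(\g.(\h.(f (g h)))))) t)
Step 1: ((\g.(\h.(((\f.(\g.(\h.(f (g h))))) h) (g h)))) t)
Step 2: (\h.(((\f.(\g.(\h.(f (g h))))) h) (t h)))
Step 3: (\h.((\g.(\i.(h (g i)))) (t h)))
Step 4: (\h.(\i.(h ((t h) i))))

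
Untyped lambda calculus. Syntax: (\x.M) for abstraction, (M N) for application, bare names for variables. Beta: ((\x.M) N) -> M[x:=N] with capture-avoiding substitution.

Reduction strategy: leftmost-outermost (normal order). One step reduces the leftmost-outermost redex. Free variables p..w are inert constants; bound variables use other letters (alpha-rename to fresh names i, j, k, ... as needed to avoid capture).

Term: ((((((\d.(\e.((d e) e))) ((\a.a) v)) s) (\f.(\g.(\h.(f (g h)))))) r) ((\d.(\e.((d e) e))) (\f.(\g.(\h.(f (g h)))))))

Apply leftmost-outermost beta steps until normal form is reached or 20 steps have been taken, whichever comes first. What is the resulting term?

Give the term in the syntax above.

Answer: (((((v s) s) (\f.(\g.(\h.(f (g h)))))) r) (\e.(\h.(e (e h)))))

Derivation:
Step 0: ((((((\d.(\e.((d e) e))) ((\a.a) v)) s) (\f.(\g.(\h.(f (g h)))))) r) ((\d.(\e.((d e) e))) (\f.(\g.(\h.(f (g h)))))))
Step 1: (((((\e.((((\a.a) v) e) e)) s) (\f.(\g.(\h.(f (g h)))))) r) ((\d.(\e.((d e) e))) (\f.(\g.(\h.(f (g h)))))))
Step 2: (((((((\a.a) v) s) s) (\f.(\g.(\h.(f (g h)))))) r) ((\d.(\e.((d e) e))) (\f.(\g.(\h.(f (g h)))))))
Step 3: (((((v s) s) (\f.(\g.(\h.(f (g h)))))) r) ((\d.(\e.((d e) e))) (\f.(\g.(\h.(f (g h)))))))
Step 4: (((((v s) s) (\f.(\g.(\h.(f (g h)))))) r) (\e.(((\f.(\g.(\h.(f (g h))))) e) e)))
Step 5: (((((v s) s) (\f.(\g.(\h.(f (g h)))))) r) (\e.((\g.(\h.(e (g h)))) e)))
Step 6: (((((v s) s) (\f.(\g.(\h.(f (g h)))))) r) (\e.(\h.(e (e h)))))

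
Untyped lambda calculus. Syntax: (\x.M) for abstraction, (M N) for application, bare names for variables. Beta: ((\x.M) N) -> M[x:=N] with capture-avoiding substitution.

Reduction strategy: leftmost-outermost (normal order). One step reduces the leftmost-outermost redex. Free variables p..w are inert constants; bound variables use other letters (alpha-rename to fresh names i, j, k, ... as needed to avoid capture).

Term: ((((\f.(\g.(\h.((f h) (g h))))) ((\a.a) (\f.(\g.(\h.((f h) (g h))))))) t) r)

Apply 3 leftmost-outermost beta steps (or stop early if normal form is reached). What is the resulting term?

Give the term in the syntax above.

Step 0: ((((\f.(\g.(\h.((f h) (g h))))) ((\a.a) (\f.(\g.(\h.((f h) (g h))))))) t) r)
Step 1: (((\g.(\h.((((\a.a) (\f.(\g.(\h.((f h) (g h)))))) h) (g h)))) t) r)
Step 2: ((\h.((((\a.a) (\f.(\g.(\h.((f h) (g h)))))) h) (t h))) r)
Step 3: ((((\a.a) (\f.(\g.(\h.((f h) (g h)))))) r) (t r))

Answer: ((((\a.a) (\f.(\g.(\h.((f h) (g h)))))) r) (t r))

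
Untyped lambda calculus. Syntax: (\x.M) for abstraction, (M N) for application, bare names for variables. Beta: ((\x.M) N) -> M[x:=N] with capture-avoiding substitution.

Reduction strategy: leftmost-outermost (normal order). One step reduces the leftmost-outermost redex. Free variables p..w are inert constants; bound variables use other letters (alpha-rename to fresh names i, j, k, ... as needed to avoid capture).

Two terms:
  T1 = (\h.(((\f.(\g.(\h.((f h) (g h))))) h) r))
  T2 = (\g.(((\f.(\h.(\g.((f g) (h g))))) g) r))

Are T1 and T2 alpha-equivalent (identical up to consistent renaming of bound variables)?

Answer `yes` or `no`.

Answer: yes

Derivation:
Term 1: (\h.(((\f.(\g.(\h.((f h) (g h))))) h) r))
Term 2: (\g.(((\f.(\h.(\g.((f g) (h g))))) g) r))
Alpha-equivalence: compare structure up to binder renaming.
Result: True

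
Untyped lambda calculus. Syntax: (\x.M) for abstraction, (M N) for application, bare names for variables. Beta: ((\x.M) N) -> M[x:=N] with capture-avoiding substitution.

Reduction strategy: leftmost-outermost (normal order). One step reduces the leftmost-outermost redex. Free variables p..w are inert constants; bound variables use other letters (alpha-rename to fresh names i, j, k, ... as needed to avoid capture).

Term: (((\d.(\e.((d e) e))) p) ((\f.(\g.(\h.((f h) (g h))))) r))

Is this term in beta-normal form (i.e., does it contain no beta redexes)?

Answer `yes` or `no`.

Term: (((\d.(\e.((d e) e))) p) ((\f.(\g.(\h.((f h) (g h))))) r))
Found 2 beta redex(es).

Answer: no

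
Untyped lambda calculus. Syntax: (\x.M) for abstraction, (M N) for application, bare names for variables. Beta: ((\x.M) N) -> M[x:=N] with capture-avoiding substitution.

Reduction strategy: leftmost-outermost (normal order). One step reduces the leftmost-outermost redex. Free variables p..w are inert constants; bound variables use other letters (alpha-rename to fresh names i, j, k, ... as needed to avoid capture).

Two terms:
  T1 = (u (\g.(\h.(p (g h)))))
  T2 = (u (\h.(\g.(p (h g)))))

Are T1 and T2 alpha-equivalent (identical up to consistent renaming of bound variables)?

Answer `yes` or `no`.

Term 1: (u (\g.(\h.(p (g h)))))
Term 2: (u (\h.(\g.(p (h g)))))
Alpha-equivalence: compare structure up to binder renaming.
Result: True

Answer: yes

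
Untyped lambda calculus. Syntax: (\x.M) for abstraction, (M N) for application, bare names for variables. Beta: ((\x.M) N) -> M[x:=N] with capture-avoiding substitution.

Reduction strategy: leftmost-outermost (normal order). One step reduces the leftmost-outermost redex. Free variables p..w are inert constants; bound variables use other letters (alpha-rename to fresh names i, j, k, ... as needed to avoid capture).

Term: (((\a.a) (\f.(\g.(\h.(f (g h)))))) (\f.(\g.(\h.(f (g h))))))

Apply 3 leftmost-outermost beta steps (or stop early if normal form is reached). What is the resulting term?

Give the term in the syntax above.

Answer: (\g.(\h.(\i.(\j.((g h) (i j))))))

Derivation:
Step 0: (((\a.a) (\f.(\g.(\h.(f (g h)))))) (\f.(\g.(\h.(f (g h))))))
Step 1: ((\f.(\g.(\h.(f (g h))))) (\f.(\g.(\h.(f (g h))))))
Step 2: (\g.(\h.((\f.(\g.(\h.(f (g h))))) (g h))))
Step 3: (\g.(\h.(\i.(\j.((g h) (i j))))))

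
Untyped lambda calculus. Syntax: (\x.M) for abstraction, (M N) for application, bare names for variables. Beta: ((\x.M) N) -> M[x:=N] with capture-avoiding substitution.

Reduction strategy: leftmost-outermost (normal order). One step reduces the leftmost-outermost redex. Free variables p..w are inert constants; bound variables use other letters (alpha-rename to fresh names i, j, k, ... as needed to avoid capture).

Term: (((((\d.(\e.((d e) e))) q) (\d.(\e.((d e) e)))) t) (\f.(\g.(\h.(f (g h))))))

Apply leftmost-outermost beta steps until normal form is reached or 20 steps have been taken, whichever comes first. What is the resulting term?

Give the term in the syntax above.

Answer: ((((q (\d.(\e.((d e) e)))) (\d.(\e.((d e) e)))) t) (\f.(\g.(\h.(f (g h))))))

Derivation:
Step 0: (((((\d.(\e.((d e) e))) q) (\d.(\e.((d e) e)))) t) (\f.(\g.(\h.(f (g h))))))
Step 1: ((((\e.((q e) e)) (\d.(\e.((d e) e)))) t) (\f.(\g.(\h.(f (g h))))))
Step 2: ((((q (\d.(\e.((d e) e)))) (\d.(\e.((d e) e)))) t) (\f.(\g.(\h.(f (g h))))))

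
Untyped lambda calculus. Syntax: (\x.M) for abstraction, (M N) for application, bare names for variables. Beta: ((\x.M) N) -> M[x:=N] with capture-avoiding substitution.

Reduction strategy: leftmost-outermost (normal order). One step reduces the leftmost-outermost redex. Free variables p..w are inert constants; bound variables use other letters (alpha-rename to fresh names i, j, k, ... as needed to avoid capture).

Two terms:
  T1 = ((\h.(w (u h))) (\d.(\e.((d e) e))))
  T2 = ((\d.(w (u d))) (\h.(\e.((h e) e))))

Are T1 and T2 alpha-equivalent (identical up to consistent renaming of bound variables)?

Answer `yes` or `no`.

Answer: yes

Derivation:
Term 1: ((\h.(w (u h))) (\d.(\e.((d e) e))))
Term 2: ((\d.(w (u d))) (\h.(\e.((h e) e))))
Alpha-equivalence: compare structure up to binder renaming.
Result: True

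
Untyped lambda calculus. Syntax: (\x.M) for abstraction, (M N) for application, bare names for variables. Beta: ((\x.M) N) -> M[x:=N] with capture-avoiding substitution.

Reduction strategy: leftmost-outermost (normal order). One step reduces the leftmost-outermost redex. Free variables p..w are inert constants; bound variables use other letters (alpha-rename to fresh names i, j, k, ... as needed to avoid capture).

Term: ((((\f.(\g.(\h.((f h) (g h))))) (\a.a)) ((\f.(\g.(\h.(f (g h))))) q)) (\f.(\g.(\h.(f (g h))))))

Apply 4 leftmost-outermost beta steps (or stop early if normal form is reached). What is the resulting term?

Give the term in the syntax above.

Answer: ((\f.(\g.(\h.(f (g h))))) (((\f.(\g.(\h.(f (g h))))) q) (\f.(\g.(\h.(f (g h)))))))

Derivation:
Step 0: ((((\f.(\g.(\h.((f h) (g h))))) (\a.a)) ((\f.(\g.(\h.(f (g h))))) q)) (\f.(\g.(\h.(f (g h))))))
Step 1: (((\g.(\h.(((\a.a) h) (g h)))) ((\f.(\g.(\h.(f (g h))))) q)) (\f.(\g.(\h.(f (g h))))))
Step 2: ((\h.(((\a.a) h) (((\f.(\g.(\h.(f (g h))))) q) h))) (\f.(\g.(\h.(f (g h))))))
Step 3: (((\a.a) (\f.(\g.(\h.(f (g h)))))) (((\f.(\g.(\h.(f (g h))))) q) (\f.(\g.(\h.(f (g h)))))))
Step 4: ((\f.(\g.(\h.(f (g h))))) (((\f.(\g.(\h.(f (g h))))) q) (\f.(\g.(\h.(f (g h)))))))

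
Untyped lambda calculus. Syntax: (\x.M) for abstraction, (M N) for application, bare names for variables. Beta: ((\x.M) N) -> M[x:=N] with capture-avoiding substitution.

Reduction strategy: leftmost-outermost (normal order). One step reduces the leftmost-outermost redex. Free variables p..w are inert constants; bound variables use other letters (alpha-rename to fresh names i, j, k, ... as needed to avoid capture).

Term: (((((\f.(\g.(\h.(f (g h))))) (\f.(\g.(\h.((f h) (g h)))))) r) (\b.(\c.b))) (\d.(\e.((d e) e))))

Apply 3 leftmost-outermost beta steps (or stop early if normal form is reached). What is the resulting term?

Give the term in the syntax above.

Step 0: (((((\f.(\g.(\h.(f (g h))))) (\f.(\g.(\h.((f h) (g h)))))) r) (\b.(\c.b))) (\d.(\e.((d e) e))))
Step 1: ((((\g.(\h.((\f.(\g.(\h.((f h) (g h))))) (g h)))) r) (\b.(\c.b))) (\d.(\e.((d e) e))))
Step 2: (((\h.((\f.(\g.(\h.((f h) (g h))))) (r h))) (\b.(\c.b))) (\d.(\e.((d e) e))))
Step 3: (((\f.(\g.(\h.((f h) (g h))))) (r (\b.(\c.b)))) (\d.(\e.((d e) e))))

Answer: (((\f.(\g.(\h.((f h) (g h))))) (r (\b.(\c.b)))) (\d.(\e.((d e) e))))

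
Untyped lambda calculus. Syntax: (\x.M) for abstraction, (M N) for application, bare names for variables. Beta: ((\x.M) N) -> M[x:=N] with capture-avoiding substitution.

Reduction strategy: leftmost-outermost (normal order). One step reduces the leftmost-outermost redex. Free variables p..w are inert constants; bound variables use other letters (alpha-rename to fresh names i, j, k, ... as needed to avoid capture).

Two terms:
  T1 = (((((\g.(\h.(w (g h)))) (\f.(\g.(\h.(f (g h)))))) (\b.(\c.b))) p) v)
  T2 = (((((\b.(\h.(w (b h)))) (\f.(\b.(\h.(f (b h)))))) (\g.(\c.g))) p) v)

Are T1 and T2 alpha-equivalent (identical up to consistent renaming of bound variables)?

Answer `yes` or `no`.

Term 1: (((((\g.(\h.(w (g h)))) (\f.(\g.(\h.(f (g h)))))) (\b.(\c.b))) p) v)
Term 2: (((((\b.(\h.(w (b h)))) (\f.(\b.(\h.(f (b h)))))) (\g.(\c.g))) p) v)
Alpha-equivalence: compare structure up to binder renaming.
Result: True

Answer: yes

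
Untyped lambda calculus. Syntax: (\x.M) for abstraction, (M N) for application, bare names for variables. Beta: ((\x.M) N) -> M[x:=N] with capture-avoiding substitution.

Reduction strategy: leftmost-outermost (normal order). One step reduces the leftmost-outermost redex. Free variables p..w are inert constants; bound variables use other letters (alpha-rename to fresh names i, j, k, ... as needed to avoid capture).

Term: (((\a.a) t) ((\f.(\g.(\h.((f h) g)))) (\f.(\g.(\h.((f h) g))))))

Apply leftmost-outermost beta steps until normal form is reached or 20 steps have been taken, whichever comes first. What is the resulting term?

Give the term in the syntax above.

Answer: (t (\g.(\h.(\i.((h i) g)))))

Derivation:
Step 0: (((\a.a) t) ((\f.(\g.(\h.((f h) g)))) (\f.(\g.(\h.((f h) g))))))
Step 1: (t ((\f.(\g.(\h.((f h) g)))) (\f.(\g.(\h.((f h) g))))))
Step 2: (t (\g.(\h.(((\f.(\g.(\h.((f h) g)))) h) g))))
Step 3: (t (\g.(\h.((\g.(\i.((h i) g))) g))))
Step 4: (t (\g.(\h.(\i.((h i) g)))))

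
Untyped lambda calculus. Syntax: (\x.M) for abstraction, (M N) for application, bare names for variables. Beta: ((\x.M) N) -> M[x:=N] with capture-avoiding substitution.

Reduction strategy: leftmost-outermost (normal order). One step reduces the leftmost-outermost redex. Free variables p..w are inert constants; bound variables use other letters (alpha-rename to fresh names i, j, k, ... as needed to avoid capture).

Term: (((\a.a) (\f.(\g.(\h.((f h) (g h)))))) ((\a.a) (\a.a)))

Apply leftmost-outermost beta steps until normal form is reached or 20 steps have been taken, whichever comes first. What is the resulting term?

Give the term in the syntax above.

Answer: (\g.(\h.(h (g h))))

Derivation:
Step 0: (((\a.a) (\f.(\g.(\h.((f h) (g h)))))) ((\a.a) (\a.a)))
Step 1: ((\f.(\g.(\h.((f h) (g h))))) ((\a.a) (\a.a)))
Step 2: (\g.(\h.((((\a.a) (\a.a)) h) (g h))))
Step 3: (\g.(\h.(((\a.a) h) (g h))))
Step 4: (\g.(\h.(h (g h))))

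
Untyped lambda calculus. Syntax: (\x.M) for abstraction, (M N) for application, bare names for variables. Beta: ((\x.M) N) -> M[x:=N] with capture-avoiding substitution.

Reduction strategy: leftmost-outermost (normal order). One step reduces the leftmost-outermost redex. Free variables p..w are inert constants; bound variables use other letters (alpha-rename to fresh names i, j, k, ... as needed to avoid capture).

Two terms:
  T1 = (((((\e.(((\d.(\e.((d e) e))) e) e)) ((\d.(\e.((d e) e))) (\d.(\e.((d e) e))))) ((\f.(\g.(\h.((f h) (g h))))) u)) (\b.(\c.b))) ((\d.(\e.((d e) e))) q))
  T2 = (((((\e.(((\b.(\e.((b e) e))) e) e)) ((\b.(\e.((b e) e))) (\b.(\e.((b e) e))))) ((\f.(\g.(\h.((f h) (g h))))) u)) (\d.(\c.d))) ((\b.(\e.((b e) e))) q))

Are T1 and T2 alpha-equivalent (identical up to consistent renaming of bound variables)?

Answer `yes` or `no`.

Term 1: (((((\e.(((\d.(\e.((d e) e))) e) e)) ((\d.(\e.((d e) e))) (\d.(\e.((d e) e))))) ((\f.(\g.(\h.((f h) (g h))))) u)) (\b.(\c.b))) ((\d.(\e.((d e) e))) q))
Term 2: (((((\e.(((\b.(\e.((b e) e))) e) e)) ((\b.(\e.((b e) e))) (\b.(\e.((b e) e))))) ((\f.(\g.(\h.((f h) (g h))))) u)) (\d.(\c.d))) ((\b.(\e.((b e) e))) q))
Alpha-equivalence: compare structure up to binder renaming.
Result: True

Answer: yes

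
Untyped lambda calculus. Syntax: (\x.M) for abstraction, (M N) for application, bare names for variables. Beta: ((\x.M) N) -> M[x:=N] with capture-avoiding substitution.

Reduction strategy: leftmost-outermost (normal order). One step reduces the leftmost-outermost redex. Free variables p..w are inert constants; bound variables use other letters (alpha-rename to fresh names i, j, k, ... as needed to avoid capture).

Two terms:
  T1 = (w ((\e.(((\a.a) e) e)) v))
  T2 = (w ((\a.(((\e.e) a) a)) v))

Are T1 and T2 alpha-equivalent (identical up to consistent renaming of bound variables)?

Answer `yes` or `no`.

Answer: yes

Derivation:
Term 1: (w ((\e.(((\a.a) e) e)) v))
Term 2: (w ((\a.(((\e.e) a) a)) v))
Alpha-equivalence: compare structure up to binder renaming.
Result: True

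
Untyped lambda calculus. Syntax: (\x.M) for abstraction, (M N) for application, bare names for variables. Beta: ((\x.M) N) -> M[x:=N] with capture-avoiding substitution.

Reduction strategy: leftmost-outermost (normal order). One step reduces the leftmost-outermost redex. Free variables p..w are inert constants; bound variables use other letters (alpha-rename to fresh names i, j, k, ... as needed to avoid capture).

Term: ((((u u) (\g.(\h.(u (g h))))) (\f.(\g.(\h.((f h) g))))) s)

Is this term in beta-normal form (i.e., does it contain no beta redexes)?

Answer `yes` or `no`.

Answer: yes

Derivation:
Term: ((((u u) (\g.(\h.(u (g h))))) (\f.(\g.(\h.((f h) g))))) s)
No beta redexes found.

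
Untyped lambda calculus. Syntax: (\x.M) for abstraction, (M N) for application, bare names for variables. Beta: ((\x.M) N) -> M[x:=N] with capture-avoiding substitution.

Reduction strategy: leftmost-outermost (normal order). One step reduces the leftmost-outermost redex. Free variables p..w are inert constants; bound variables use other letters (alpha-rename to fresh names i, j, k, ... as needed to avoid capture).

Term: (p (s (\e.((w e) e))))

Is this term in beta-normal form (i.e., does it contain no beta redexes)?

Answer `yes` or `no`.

Term: (p (s (\e.((w e) e))))
No beta redexes found.

Answer: yes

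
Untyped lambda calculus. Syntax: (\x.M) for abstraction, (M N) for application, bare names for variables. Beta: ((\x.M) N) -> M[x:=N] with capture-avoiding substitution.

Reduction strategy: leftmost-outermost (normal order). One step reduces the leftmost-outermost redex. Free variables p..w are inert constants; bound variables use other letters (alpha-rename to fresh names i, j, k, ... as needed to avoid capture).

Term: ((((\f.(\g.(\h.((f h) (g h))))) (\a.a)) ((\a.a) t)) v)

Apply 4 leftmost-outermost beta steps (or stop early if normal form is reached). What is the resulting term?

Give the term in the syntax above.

Answer: (v (((\a.a) t) v))

Derivation:
Step 0: ((((\f.(\g.(\h.((f h) (g h))))) (\a.a)) ((\a.a) t)) v)
Step 1: (((\g.(\h.(((\a.a) h) (g h)))) ((\a.a) t)) v)
Step 2: ((\h.(((\a.a) h) (((\a.a) t) h))) v)
Step 3: (((\a.a) v) (((\a.a) t) v))
Step 4: (v (((\a.a) t) v))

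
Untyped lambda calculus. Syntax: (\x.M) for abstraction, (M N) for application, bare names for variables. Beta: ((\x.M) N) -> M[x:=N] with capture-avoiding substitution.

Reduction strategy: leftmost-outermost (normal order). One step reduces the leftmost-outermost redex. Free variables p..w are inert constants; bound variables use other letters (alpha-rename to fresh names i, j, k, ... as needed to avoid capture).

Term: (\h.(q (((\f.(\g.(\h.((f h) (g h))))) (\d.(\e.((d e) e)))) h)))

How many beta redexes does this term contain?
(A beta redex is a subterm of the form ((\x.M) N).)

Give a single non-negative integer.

Answer: 1

Derivation:
Term: (\h.(q (((\f.(\g.(\h.((f h) (g h))))) (\d.(\e.((d e) e)))) h)))
  Redex: ((\f.(\g.(\h.((f h) (g h))))) (\d.(\e.((d e) e))))
Total redexes: 1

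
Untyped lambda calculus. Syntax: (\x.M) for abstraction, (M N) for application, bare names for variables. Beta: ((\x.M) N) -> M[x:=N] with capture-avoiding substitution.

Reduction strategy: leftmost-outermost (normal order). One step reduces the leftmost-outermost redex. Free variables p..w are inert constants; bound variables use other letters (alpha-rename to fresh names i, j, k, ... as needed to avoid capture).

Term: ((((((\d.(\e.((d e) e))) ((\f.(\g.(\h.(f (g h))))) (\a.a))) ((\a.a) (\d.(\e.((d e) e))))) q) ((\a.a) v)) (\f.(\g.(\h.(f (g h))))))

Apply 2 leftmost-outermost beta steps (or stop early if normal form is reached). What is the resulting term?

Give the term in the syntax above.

Answer: (((((((\f.(\g.(\h.(f (g h))))) (\a.a)) ((\a.a) (\d.(\e.((d e) e))))) ((\a.a) (\d.(\e.((d e) e))))) q) ((\a.a) v)) (\f.(\g.(\h.(f (g h))))))

Derivation:
Step 0: ((((((\d.(\e.((d e) e))) ((\f.(\g.(\h.(f (g h))))) (\a.a))) ((\a.a) (\d.(\e.((d e) e))))) q) ((\a.a) v)) (\f.(\g.(\h.(f (g h))))))
Step 1: (((((\e.((((\f.(\g.(\h.(f (g h))))) (\a.a)) e) e)) ((\a.a) (\d.(\e.((d e) e))))) q) ((\a.a) v)) (\f.(\g.(\h.(f (g h))))))
Step 2: (((((((\f.(\g.(\h.(f (g h))))) (\a.a)) ((\a.a) (\d.(\e.((d e) e))))) ((\a.a) (\d.(\e.((d e) e))))) q) ((\a.a) v)) (\f.(\g.(\h.(f (g h))))))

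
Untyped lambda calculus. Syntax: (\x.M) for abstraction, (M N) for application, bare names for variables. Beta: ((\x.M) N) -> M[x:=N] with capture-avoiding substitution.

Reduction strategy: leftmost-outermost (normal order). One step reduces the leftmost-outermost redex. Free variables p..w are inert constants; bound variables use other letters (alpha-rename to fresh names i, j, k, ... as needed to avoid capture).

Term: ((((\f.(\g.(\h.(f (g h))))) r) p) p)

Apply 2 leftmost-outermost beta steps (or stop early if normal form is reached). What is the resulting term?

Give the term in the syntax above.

Answer: ((\h.(r (p h))) p)

Derivation:
Step 0: ((((\f.(\g.(\h.(f (g h))))) r) p) p)
Step 1: (((\g.(\h.(r (g h)))) p) p)
Step 2: ((\h.(r (p h))) p)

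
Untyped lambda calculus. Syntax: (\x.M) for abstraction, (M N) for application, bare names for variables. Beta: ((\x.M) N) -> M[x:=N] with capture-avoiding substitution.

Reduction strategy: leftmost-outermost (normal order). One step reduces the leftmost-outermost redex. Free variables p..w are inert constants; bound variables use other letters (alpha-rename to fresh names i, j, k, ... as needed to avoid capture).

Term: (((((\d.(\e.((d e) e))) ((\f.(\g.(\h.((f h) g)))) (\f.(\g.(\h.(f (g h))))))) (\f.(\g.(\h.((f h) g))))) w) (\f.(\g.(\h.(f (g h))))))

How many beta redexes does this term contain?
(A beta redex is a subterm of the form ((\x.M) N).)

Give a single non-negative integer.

Term: (((((\d.(\e.((d e) e))) ((\f.(\g.(\h.((f h) g)))) (\f.(\g.(\h.(f (g h))))))) (\f.(\g.(\h.((f h) g))))) w) (\f.(\g.(\h.(f (g h))))))
  Redex: ((\d.(\e.((d e) e))) ((\f.(\g.(\h.((f h) g)))) (\f.(\g.(\h.(f (g h)))))))
  Redex: ((\f.(\g.(\h.((f h) g)))) (\f.(\g.(\h.(f (g h))))))
Total redexes: 2

Answer: 2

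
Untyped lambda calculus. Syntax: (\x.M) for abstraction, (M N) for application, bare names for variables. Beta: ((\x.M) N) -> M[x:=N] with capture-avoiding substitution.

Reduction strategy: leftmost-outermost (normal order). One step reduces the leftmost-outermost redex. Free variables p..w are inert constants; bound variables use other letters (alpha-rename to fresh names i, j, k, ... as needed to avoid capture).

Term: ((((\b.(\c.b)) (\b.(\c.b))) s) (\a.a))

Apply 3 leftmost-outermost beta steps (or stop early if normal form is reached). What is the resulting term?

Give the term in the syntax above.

Answer: (\c.(\a.a))

Derivation:
Step 0: ((((\b.(\c.b)) (\b.(\c.b))) s) (\a.a))
Step 1: (((\c.(\b.(\c.b))) s) (\a.a))
Step 2: ((\b.(\c.b)) (\a.a))
Step 3: (\c.(\a.a))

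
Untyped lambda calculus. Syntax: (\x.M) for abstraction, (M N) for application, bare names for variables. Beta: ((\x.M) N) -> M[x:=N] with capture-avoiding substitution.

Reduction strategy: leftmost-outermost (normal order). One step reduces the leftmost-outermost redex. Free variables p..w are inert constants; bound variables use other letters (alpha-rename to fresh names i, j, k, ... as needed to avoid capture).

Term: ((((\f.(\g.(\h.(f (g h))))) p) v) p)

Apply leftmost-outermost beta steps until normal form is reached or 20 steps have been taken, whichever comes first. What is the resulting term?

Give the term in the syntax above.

Step 0: ((((\f.(\g.(\h.(f (g h))))) p) v) p)
Step 1: (((\g.(\h.(p (g h)))) v) p)
Step 2: ((\h.(p (v h))) p)
Step 3: (p (v p))

Answer: (p (v p))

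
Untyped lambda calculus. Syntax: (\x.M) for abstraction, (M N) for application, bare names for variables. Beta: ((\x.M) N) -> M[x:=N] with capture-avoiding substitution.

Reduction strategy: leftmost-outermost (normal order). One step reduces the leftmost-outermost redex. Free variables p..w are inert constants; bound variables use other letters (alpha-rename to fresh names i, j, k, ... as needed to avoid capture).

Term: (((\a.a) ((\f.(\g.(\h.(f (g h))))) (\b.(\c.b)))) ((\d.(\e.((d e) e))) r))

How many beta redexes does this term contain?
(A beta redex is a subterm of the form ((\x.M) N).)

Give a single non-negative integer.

Answer: 3

Derivation:
Term: (((\a.a) ((\f.(\g.(\h.(f (g h))))) (\b.(\c.b)))) ((\d.(\e.((d e) e))) r))
  Redex: ((\a.a) ((\f.(\g.(\h.(f (g h))))) (\b.(\c.b))))
  Redex: ((\f.(\g.(\h.(f (g h))))) (\b.(\c.b)))
  Redex: ((\d.(\e.((d e) e))) r)
Total redexes: 3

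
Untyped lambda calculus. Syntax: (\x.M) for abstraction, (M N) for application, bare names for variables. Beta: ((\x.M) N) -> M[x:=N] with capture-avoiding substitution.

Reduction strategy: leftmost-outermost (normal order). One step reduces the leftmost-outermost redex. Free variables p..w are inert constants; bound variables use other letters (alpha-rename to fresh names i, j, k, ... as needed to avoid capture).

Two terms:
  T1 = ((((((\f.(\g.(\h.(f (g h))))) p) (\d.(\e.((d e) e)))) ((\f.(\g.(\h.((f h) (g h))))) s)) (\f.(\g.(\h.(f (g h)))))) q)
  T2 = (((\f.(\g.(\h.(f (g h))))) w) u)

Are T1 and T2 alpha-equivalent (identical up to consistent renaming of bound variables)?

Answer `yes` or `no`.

Term 1: ((((((\f.(\g.(\h.(f (g h))))) p) (\d.(\e.((d e) e)))) ((\f.(\g.(\h.((f h) (g h))))) s)) (\f.(\g.(\h.(f (g h)))))) q)
Term 2: (((\f.(\g.(\h.(f (g h))))) w) u)
Alpha-equivalence: compare structure up to binder renaming.
Result: False

Answer: no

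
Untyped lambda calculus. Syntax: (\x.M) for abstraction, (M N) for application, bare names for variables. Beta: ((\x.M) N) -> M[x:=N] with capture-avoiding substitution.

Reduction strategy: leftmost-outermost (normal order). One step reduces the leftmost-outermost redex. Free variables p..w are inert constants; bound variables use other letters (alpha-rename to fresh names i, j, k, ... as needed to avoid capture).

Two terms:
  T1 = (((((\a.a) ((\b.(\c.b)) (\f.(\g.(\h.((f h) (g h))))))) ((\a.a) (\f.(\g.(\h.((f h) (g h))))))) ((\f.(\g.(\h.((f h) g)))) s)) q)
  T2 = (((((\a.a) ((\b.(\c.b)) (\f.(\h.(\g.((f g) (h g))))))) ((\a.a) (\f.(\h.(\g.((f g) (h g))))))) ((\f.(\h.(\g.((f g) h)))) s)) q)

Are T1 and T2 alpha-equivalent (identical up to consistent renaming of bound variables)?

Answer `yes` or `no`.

Term 1: (((((\a.a) ((\b.(\c.b)) (\f.(\g.(\h.((f h) (g h))))))) ((\a.a) (\f.(\g.(\h.((f h) (g h))))))) ((\f.(\g.(\h.((f h) g)))) s)) q)
Term 2: (((((\a.a) ((\b.(\c.b)) (\f.(\h.(\g.((f g) (h g))))))) ((\a.a) (\f.(\h.(\g.((f g) (h g))))))) ((\f.(\h.(\g.((f g) h)))) s)) q)
Alpha-equivalence: compare structure up to binder renaming.
Result: True

Answer: yes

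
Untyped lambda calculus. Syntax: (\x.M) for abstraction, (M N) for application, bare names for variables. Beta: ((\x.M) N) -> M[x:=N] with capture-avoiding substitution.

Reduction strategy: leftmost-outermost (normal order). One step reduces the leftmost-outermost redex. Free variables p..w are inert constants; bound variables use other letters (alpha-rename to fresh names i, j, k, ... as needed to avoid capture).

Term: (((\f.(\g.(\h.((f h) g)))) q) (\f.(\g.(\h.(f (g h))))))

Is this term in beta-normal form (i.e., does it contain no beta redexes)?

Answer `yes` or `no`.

Answer: no

Derivation:
Term: (((\f.(\g.(\h.((f h) g)))) q) (\f.(\g.(\h.(f (g h))))))
Found 1 beta redex(es).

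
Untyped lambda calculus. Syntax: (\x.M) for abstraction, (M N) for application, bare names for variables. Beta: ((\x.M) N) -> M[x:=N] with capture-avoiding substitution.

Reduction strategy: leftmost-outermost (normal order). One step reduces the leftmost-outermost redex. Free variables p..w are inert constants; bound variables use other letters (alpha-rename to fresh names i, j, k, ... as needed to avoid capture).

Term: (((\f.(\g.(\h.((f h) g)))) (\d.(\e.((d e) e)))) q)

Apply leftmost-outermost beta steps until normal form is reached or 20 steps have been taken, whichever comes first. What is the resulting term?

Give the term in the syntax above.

Step 0: (((\f.(\g.(\h.((f h) g)))) (\d.(\e.((d e) e)))) q)
Step 1: ((\g.(\h.(((\d.(\e.((d e) e))) h) g))) q)
Step 2: (\h.(((\d.(\e.((d e) e))) h) q))
Step 3: (\h.((\e.((h e) e)) q))
Step 4: (\h.((h q) q))

Answer: (\h.((h q) q))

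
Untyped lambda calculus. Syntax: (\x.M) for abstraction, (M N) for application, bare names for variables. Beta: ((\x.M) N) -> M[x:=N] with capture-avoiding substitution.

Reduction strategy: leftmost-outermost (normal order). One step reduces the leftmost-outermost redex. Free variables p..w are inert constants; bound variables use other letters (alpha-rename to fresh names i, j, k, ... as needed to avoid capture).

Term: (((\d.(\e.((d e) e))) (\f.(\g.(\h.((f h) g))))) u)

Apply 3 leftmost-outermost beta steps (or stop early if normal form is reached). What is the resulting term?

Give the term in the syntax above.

Step 0: (((\d.(\e.((d e) e))) (\f.(\g.(\h.((f h) g))))) u)
Step 1: ((\e.(((\f.(\g.(\h.((f h) g)))) e) e)) u)
Step 2: (((\f.(\g.(\h.((f h) g)))) u) u)
Step 3: ((\g.(\h.((u h) g))) u)

Answer: ((\g.(\h.((u h) g))) u)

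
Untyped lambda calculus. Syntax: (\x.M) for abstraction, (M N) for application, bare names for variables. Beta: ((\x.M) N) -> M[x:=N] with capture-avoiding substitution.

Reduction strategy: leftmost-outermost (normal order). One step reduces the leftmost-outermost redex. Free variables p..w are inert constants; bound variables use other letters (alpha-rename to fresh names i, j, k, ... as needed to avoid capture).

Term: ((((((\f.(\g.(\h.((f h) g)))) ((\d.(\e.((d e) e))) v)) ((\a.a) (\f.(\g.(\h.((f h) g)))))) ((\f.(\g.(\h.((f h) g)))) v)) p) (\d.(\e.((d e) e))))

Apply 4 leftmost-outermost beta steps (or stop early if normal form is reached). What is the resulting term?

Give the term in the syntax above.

Step 0: ((((((\f.(\g.(\h.((f h) g)))) ((\d.(\e.((d e) e))) v)) ((\a.a) (\f.(\g.(\h.((f h) g)))))) ((\f.(\g.(\h.((f h) g)))) v)) p) (\d.(\e.((d e) e))))
Step 1: (((((\g.(\h.((((\d.(\e.((d e) e))) v) h) g))) ((\a.a) (\f.(\g.(\h.((f h) g)))))) ((\f.(\g.(\h.((f h) g)))) v)) p) (\d.(\e.((d e) e))))
Step 2: ((((\h.((((\d.(\e.((d e) e))) v) h) ((\a.a) (\f.(\g.(\h.((f h) g))))))) ((\f.(\g.(\h.((f h) g)))) v)) p) (\d.(\e.((d e) e))))
Step 3: ((((((\d.(\e.((d e) e))) v) ((\f.(\g.(\h.((f h) g)))) v)) ((\a.a) (\f.(\g.(\h.((f h) g)))))) p) (\d.(\e.((d e) e))))
Step 4: (((((\e.((v e) e)) ((\f.(\g.(\h.((f h) g)))) v)) ((\a.a) (\f.(\g.(\h.((f h) g)))))) p) (\d.(\e.((d e) e))))

Answer: (((((\e.((v e) e)) ((\f.(\g.(\h.((f h) g)))) v)) ((\a.a) (\f.(\g.(\h.((f h) g)))))) p) (\d.(\e.((d e) e))))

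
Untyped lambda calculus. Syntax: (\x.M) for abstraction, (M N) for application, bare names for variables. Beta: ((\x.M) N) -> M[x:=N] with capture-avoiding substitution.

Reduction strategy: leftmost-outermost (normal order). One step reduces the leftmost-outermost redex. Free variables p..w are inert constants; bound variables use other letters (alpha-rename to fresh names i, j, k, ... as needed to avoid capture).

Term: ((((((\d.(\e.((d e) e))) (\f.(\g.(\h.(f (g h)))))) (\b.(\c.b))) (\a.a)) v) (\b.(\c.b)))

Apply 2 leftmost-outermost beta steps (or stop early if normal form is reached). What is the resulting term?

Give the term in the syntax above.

Answer: ((((((\f.(\g.(\h.(f (g h))))) (\b.(\c.b))) (\b.(\c.b))) (\a.a)) v) (\b.(\c.b)))

Derivation:
Step 0: ((((((\d.(\e.((d e) e))) (\f.(\g.(\h.(f (g h)))))) (\b.(\c.b))) (\a.a)) v) (\b.(\c.b)))
Step 1: (((((\e.(((\f.(\g.(\h.(f (g h))))) e) e)) (\b.(\c.b))) (\a.a)) v) (\b.(\c.b)))
Step 2: ((((((\f.(\g.(\h.(f (g h))))) (\b.(\c.b))) (\b.(\c.b))) (\a.a)) v) (\b.(\c.b)))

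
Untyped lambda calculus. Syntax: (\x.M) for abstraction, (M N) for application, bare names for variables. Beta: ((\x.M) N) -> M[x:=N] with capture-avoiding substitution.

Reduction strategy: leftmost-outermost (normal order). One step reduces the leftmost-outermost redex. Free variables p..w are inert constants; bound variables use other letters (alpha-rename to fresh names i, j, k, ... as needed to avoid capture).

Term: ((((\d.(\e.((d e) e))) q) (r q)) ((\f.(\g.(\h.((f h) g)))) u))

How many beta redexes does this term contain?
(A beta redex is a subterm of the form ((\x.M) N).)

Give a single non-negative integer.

Term: ((((\d.(\e.((d e) e))) q) (r q)) ((\f.(\g.(\h.((f h) g)))) u))
  Redex: ((\d.(\e.((d e) e))) q)
  Redex: ((\f.(\g.(\h.((f h) g)))) u)
Total redexes: 2

Answer: 2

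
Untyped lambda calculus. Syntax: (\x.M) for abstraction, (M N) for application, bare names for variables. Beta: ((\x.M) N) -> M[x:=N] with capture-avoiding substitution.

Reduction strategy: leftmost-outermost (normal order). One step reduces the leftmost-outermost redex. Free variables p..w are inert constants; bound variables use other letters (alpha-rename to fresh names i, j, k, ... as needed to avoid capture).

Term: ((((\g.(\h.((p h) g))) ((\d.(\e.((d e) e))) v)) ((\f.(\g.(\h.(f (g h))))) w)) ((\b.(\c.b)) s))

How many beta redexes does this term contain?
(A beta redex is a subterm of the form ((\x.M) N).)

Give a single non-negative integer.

Term: ((((\g.(\h.((p h) g))) ((\d.(\e.((d e) e))) v)) ((\f.(\g.(\h.(f (g h))))) w)) ((\b.(\c.b)) s))
  Redex: ((\g.(\h.((p h) g))) ((\d.(\e.((d e) e))) v))
  Redex: ((\d.(\e.((d e) e))) v)
  Redex: ((\f.(\g.(\h.(f (g h))))) w)
  Redex: ((\b.(\c.b)) s)
Total redexes: 4

Answer: 4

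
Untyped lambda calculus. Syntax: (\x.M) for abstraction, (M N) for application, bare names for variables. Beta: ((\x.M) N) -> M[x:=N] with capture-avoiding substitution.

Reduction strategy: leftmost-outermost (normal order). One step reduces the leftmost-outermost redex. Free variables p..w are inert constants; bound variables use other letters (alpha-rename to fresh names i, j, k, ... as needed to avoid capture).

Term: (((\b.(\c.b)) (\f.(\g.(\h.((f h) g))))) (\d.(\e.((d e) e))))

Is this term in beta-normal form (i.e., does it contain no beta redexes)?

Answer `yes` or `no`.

Term: (((\b.(\c.b)) (\f.(\g.(\h.((f h) g))))) (\d.(\e.((d e) e))))
Found 1 beta redex(es).

Answer: no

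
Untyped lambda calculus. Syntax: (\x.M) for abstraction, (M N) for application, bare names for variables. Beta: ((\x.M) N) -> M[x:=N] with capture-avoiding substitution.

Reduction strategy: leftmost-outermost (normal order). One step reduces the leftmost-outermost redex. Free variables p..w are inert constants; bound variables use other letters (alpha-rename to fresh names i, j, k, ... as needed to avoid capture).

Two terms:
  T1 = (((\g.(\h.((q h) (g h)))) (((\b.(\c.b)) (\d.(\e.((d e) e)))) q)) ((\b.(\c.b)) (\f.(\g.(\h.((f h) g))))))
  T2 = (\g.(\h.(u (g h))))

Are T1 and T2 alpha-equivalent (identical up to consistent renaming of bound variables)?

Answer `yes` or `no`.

Term 1: (((\g.(\h.((q h) (g h)))) (((\b.(\c.b)) (\d.(\e.((d e) e)))) q)) ((\b.(\c.b)) (\f.(\g.(\h.((f h) g))))))
Term 2: (\g.(\h.(u (g h))))
Alpha-equivalence: compare structure up to binder renaming.
Result: False

Answer: no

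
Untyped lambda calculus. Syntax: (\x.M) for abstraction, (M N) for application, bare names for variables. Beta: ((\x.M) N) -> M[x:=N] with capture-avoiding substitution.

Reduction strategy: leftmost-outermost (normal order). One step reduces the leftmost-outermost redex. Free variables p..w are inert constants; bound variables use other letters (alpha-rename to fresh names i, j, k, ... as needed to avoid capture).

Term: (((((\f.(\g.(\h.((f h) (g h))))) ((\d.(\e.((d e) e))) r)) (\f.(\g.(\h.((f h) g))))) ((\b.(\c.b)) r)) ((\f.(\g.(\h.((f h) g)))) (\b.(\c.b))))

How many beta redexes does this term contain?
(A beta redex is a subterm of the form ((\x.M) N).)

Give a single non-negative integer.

Answer: 4

Derivation:
Term: (((((\f.(\g.(\h.((f h) (g h))))) ((\d.(\e.((d e) e))) r)) (\f.(\g.(\h.((f h) g))))) ((\b.(\c.b)) r)) ((\f.(\g.(\h.((f h) g)))) (\b.(\c.b))))
  Redex: ((\f.(\g.(\h.((f h) (g h))))) ((\d.(\e.((d e) e))) r))
  Redex: ((\d.(\e.((d e) e))) r)
  Redex: ((\b.(\c.b)) r)
  Redex: ((\f.(\g.(\h.((f h) g)))) (\b.(\c.b)))
Total redexes: 4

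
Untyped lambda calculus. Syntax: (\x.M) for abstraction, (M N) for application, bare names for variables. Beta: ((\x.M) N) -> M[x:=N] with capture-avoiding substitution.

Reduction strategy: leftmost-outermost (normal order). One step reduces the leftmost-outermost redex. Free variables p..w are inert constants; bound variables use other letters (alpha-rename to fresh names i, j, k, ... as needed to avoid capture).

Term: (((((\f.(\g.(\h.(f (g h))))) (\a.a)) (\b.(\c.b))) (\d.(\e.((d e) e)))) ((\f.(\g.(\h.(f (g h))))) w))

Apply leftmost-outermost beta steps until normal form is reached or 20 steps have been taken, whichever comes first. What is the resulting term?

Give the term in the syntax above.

Step 0: (((((\f.(\g.(\h.(f (g h))))) (\a.a)) (\b.(\c.b))) (\d.(\e.((d e) e)))) ((\f.(\g.(\h.(f (g h))))) w))
Step 1: ((((\g.(\h.((\a.a) (g h)))) (\b.(\c.b))) (\d.(\e.((d e) e)))) ((\f.(\g.(\h.(f (g h))))) w))
Step 2: (((\h.((\a.a) ((\b.(\c.b)) h))) (\d.(\e.((d e) e)))) ((\f.(\g.(\h.(f (g h))))) w))
Step 3: (((\a.a) ((\b.(\c.b)) (\d.(\e.((d e) e))))) ((\f.(\g.(\h.(f (g h))))) w))
Step 4: (((\b.(\c.b)) (\d.(\e.((d e) e)))) ((\f.(\g.(\h.(f (g h))))) w))
Step 5: ((\c.(\d.(\e.((d e) e)))) ((\f.(\g.(\h.(f (g h))))) w))
Step 6: (\d.(\e.((d e) e)))

Answer: (\d.(\e.((d e) e)))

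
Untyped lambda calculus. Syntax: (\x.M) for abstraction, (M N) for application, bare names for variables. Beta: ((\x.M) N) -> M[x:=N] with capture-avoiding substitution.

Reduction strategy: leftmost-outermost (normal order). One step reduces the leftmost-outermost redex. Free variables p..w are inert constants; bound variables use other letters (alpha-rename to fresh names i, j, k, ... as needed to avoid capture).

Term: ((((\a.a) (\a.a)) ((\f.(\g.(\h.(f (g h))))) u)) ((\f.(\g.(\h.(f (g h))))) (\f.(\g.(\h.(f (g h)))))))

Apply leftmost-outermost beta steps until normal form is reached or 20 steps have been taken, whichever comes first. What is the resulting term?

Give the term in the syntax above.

Step 0: ((((\a.a) (\a.a)) ((\f.(\g.(\h.(f (g h))))) u)) ((\f.(\g.(\h.(f (g h))))) (\f.(\g.(\h.(f (g h)))))))
Step 1: (((\a.a) ((\f.(\g.(\h.(f (g h))))) u)) ((\f.(\g.(\h.(f (g h))))) (\f.(\g.(\h.(f (g h)))))))
Step 2: (((\f.(\g.(\h.(f (g h))))) u) ((\f.(\g.(\h.(f (g h))))) (\f.(\g.(\h.(f (g h)))))))
Step 3: ((\g.(\h.(u (g h)))) ((\f.(\g.(\h.(f (g h))))) (\f.(\g.(\h.(f (g h)))))))
Step 4: (\h.(u (((\f.(\g.(\h.(f (g h))))) (\f.(\g.(\h.(f (g h)))))) h)))
Step 5: (\h.(u ((\g.(\h.((\f.(\g.(\h.(f (g h))))) (g h)))) h)))
Step 6: (\h.(u (\i.((\f.(\g.(\h.(f (g h))))) (h i)))))
Step 7: (\h.(u (\i.(\g.(\j.((h i) (g j)))))))

Answer: (\h.(u (\i.(\g.(\j.((h i) (g j)))))))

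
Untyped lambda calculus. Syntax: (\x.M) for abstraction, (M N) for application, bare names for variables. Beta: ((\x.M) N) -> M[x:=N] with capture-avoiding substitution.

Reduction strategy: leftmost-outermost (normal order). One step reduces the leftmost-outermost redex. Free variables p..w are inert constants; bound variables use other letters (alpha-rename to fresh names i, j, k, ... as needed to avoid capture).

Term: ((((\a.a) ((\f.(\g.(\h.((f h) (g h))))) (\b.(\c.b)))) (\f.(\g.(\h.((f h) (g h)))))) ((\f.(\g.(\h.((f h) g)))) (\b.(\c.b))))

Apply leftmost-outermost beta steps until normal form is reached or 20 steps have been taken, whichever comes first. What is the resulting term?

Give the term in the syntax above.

Answer: (\g.(\h.h))

Derivation:
Step 0: ((((\a.a) ((\f.(\g.(\h.((f h) (g h))))) (\b.(\c.b)))) (\f.(\g.(\h.((f h) (g h)))))) ((\f.(\g.(\h.((f h) g)))) (\b.(\c.b))))
Step 1: ((((\f.(\g.(\h.((f h) (g h))))) (\b.(\c.b))) (\f.(\g.(\h.((f h) (g h)))))) ((\f.(\g.(\h.((f h) g)))) (\b.(\c.b))))
Step 2: (((\g.(\h.(((\b.(\c.b)) h) (g h)))) (\f.(\g.(\h.((f h) (g h)))))) ((\f.(\g.(\h.((f h) g)))) (\b.(\c.b))))
Step 3: ((\h.(((\b.(\c.b)) h) ((\f.(\g.(\h.((f h) (g h))))) h))) ((\f.(\g.(\h.((f h) g)))) (\b.(\c.b))))
Step 4: (((\b.(\c.b)) ((\f.(\g.(\h.((f h) g)))) (\b.(\c.b)))) ((\f.(\g.(\h.((f h) (g h))))) ((\f.(\g.(\h.((f h) g)))) (\b.(\c.b)))))
Step 5: ((\c.((\f.(\g.(\h.((f h) g)))) (\b.(\c.b)))) ((\f.(\g.(\h.((f h) (g h))))) ((\f.(\g.(\h.((f h) g)))) (\b.(\c.b)))))
Step 6: ((\f.(\g.(\h.((f h) g)))) (\b.(\c.b)))
Step 7: (\g.(\h.(((\b.(\c.b)) h) g)))
Step 8: (\g.(\h.((\c.h) g)))
Step 9: (\g.(\h.h))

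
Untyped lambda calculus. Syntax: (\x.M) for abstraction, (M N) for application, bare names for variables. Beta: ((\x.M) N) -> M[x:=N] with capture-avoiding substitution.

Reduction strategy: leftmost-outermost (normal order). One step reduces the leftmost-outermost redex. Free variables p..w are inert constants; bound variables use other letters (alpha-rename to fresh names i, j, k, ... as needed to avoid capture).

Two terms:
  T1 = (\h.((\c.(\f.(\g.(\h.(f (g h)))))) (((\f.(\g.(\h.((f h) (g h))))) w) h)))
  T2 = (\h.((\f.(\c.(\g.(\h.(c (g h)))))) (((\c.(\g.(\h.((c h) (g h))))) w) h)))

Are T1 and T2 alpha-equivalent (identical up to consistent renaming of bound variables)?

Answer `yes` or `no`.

Answer: yes

Derivation:
Term 1: (\h.((\c.(\f.(\g.(\h.(f (g h)))))) (((\f.(\g.(\h.((f h) (g h))))) w) h)))
Term 2: (\h.((\f.(\c.(\g.(\h.(c (g h)))))) (((\c.(\g.(\h.((c h) (g h))))) w) h)))
Alpha-equivalence: compare structure up to binder renaming.
Result: True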